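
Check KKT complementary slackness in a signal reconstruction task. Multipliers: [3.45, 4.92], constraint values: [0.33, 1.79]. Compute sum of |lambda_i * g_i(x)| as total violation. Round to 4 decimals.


KKT complementary slackness check:
lambda_1 * g_1 = 3.45 * 0.33 = 1.1385
lambda_2 * g_2 = 4.92 * 1.79 = 8.8068
Total violation = 1.1385 + 8.8068 = 9.9453


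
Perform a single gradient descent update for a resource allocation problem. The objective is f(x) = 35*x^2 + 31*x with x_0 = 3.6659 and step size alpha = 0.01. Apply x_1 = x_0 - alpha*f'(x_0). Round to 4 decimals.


We compute the gradient at x_0 and apply the update.
f'(x) = 70*x + 31
f'(3.6659) = 70*3.6659 + 31 = 287.613
x_1 = 3.6659 - 0.01*287.613 = 0.7898


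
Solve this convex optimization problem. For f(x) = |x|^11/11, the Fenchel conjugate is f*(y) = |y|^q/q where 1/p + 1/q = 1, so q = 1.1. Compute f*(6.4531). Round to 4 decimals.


The conjugate exponent q satisfies 1/p + 1/q = 1.
p = 11, so q = 11/(11 - 1) = 1.1
|y|^q = 6.4531^1.1 = 7.7758
f*(6.4531) = 7.7758 / 1.1 = 7.0689


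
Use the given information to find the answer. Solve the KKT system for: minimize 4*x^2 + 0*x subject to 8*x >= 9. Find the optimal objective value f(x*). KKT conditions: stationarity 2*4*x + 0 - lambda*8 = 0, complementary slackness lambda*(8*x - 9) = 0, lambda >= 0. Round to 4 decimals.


Step 1: Try lambda = 0 (constraint inactive).
x_unc = 0/(2*4) = 0.0
Check: 8*0.0 = 0.0 < 9 -- violated!
Step 2: Constraint must be active: 8*x = 9
x* = 9/8 = 1.125
lambda = (2*4*1.125 + 0)/8 = 1.125
Step 3: Compute optimal value.
f(x*) = 4*1.125^2 + 0*1.125 = 5.0625


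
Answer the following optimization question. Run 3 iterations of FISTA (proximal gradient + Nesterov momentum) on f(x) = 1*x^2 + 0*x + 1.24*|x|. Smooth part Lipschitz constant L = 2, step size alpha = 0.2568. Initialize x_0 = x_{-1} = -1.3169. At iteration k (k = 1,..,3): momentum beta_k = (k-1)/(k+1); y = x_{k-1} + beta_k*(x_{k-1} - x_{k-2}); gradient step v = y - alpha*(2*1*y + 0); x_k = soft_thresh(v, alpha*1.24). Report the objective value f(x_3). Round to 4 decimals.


FISTA on f(x) = 1*x^2 + 0*x + 1.24*|x|
L = 2, alpha = 0.2568
Iteration 1: beta = 0.0, y = -1.3169 + 0.0*(-1.3169 + 1.3169) = -1.3169
  grad(y) = -2.6338, v = y - alpha*grad = -0.6405
  prox(v) = soft_thresh(-0.6405, 0.3184) = -0.3221
Iteration 2: beta = 0.3333, y = -0.3221 + 0.3333*(-0.3221 + 1.3169) = 0.0095
  grad(y) = 0.019, v = y - alpha*grad = 0.0046
  prox(v) = soft_thresh(0.0046, 0.3184) = 0.0
Iteration 3: beta = 0.5, y = 0.0 + 0.5*(0.0 + 0.3221) = 0.1611
  grad(y) = 0.3221, v = y - alpha*grad = 0.0783
  prox(v) = soft_thresh(0.0783, 0.3184) = 0.0
f(x_3) = 1*0.0^2 + 0*0.0 + 1.24*|0.0| = 0.0


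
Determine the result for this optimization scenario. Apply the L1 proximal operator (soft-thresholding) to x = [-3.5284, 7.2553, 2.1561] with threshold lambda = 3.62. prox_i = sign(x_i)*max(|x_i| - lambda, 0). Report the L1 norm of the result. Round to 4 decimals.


Soft-thresholding with lambda = 3.62:
prox(-3.5284) = sign(-3.5284)*max(|-3.5284| - 3.62, 0) = 0.0
prox(7.2553) = sign(7.2553)*max(|7.2553| - 3.62, 0) = 3.6353
prox(2.1561) = sign(2.1561)*max(|2.1561| - 3.62, 0) = 0.0
prox(x) = [0.0, 3.6353, 0.0]
||prox(x)||_1 = 0.0 + 3.6353 + 0.0 = 3.6353


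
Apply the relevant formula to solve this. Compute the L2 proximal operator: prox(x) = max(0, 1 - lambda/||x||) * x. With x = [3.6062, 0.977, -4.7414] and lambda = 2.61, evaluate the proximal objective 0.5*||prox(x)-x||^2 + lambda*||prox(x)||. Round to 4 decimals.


Step 1: Compute ||x||.
||x|| = 6.0366
Step 2: Compute scaling factor.
scale = max(0, 1 - 2.61/6.0366) = 0.5676
Step 3: prox(x) = [2.047, 0.5546, -2.6914]
||prox(x)|| = 3.4266
Step 4: Proximal objective.
0.5*||prox-x||^2 = 3.4061
lambda*||prox|| = 8.9434
Total = 12.3494


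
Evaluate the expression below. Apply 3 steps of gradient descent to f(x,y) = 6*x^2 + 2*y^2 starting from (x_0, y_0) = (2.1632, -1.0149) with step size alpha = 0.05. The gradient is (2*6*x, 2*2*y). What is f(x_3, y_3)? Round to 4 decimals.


Gradient descent on f(x,y) = 6*x^2 + 2*y^2.
Starting point: (2.1632, -1.0149), alpha = 0.05
Step 1: grad_x = 2*6*2.1632 = 25.9584, grad_y = 2*2*-1.0149 = -4.0596
  x_1 = 2.1632 - 0.05*25.9584 = 0.8653
  y_1 = -1.0149 - 0.05*-4.0596 = -0.8119
Step 2: grad_x = 2*6*0.8653 = 10.3834, grad_y = 2*2*-0.8119 = -3.2477
  x_2 = 0.8653 - 0.05*10.3834 = 0.3461
  y_2 = -0.8119 - 0.05*-3.2477 = -0.6495
Step 3: grad_x = 2*6*0.3461 = 4.1533, grad_y = 2*2*-0.6495 = -2.5981
  x_3 = 0.3461 - 0.05*4.1533 = 0.1384
  y_3 = -0.6495 - 0.05*-2.5981 = -0.5196
f(0.1384, -0.5196) = 6*0.1384^2 + 2*(-0.5196)^2 = 0.655


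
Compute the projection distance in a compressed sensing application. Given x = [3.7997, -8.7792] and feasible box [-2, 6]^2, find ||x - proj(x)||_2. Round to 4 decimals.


Project each component onto [-2, 6].
clip(3.7997) = 3.7997, clip(-8.7792) = -2.0
Projection = [3.7997, -2.0]
Squared diffs: [0.0, 45.9576]
Distance = sqrt(45.9576) = 6.7792


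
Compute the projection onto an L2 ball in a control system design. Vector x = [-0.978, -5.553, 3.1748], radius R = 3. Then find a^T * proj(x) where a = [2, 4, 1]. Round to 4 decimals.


Step 1: Compute ||x|| (intermediates to 6 decimals).
||x|| = sqrt((-0.978)^2 + (-5.553)^2 + 3.1748^2) = 6.470831
Step 2: Project.
Since ||x|| > R, scale = R/||x|| = 3/6.470831 = 0.463619, proj(x) = scale * x
proj(x) = [-0.453419, -2.574476, 1.471898]
Step 3: Dot product.
a^T * proj(x) = 2*(-0.453419) + 4*(-2.574476) + 1*1.471898 = -9.7328


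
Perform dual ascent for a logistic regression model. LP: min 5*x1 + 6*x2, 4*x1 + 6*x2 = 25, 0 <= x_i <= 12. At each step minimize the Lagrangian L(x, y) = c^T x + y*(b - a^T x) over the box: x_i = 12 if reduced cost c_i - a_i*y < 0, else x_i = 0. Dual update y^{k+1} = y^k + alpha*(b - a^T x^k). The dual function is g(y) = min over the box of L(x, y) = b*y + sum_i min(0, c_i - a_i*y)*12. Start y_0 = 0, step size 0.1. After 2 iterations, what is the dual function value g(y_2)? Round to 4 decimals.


Dual ascent for LP: min 5*x1 + 6*x2, 4*x1 + 6*x2 = 25, 0 <= x_i <= 12
Step 1: y^k = 0.0, reduced costs: (5.0, 6.0)
  x^k = (0.0, 0.0), subgradient = b - a^T x = 25.0
  y^{k+1} = 0.0 + 0.1*25.0 = 2.5
Step 2: y^k = 2.5, reduced costs: (-5.0, -9.0)
  x^k = (12.0, 12.0), subgradient = b - a^T x = -95.0
  y^{k+1} = 2.5 + 0.1*-95.0 = -7.0
Dual objective at y_2 = -7.0: reduced costs (33.0, 48.0), box minimizer x = (0.0, 0.0)
g(y_2) = b*y + (c1 - a1*y)*x1 + (c2 - a2*y)*x2 = 25*(-7.0) + 33.0*0.0 + 48.0*0.0 = -175.0 + 0.0 + 0.0 = -175.0


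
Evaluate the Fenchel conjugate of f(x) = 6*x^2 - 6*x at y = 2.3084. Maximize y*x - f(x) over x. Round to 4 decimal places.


f*(y) = sup_x {y*x - a*x^2 - b*x} = sup_x {(y-b)*x - a*x^2}
FOC: (y - b) - 2a*x = 0 => x* = (y - b)/(2a)
x* = (2.3084 + 6)/(2*6) = 0.6924
f*(2.3084) = (y-b)^2/(4a) = (2.3084 + 6)^2/(4*6)
= 69.0295/24 = 2.8762


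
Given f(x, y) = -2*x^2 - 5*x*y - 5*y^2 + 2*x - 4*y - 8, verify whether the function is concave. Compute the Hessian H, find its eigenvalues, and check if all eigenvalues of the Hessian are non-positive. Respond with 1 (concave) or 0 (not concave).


The Hessian of f(x,y) = -2*x^2 - 5*x*y - 5*y^2 + 2*x - 4*y - 8 is:
H = [[-4, -5], [-5, -10]]
Trace = -4 - 10 = -14
Determinant = -4*-10 - (-5)^2 = 15
Discriminant = (-14)^2 - 4*15 = 136.0
Eigenvalues: lambda_1 = -12.831, lambda_2 = -1.169
The function is concave.

1


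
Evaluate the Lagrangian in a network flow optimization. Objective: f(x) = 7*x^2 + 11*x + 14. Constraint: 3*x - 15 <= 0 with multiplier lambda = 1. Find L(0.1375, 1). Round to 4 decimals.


Step 1: Evaluate f(x).
f(0.1375) = 7*0.1375^2 + 11*0.1375 + 14 = 15.6448
Step 2: Evaluate g(x).
g(0.1375) = 3*0.1375 - 15 = -14.5875
Step 3: Compute Lagrangian.
L = 15.6448 + 1*-14.5875 = 1.0573


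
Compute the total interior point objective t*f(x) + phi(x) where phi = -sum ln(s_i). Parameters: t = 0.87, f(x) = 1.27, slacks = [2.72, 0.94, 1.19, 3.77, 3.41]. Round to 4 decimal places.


Step 1: Compute log-barrier.
ln values: [1.0006, -0.0619, 0.174, 1.3271, 1.2267]
phi = -(1.0006 - 0.0619 + 0.174 + 1.3271 + 1.2267) = -3.6665
Step 2: Compute augmented objective.
t*f(x) = 0.87*1.27 = 1.1049
Total = 1.1049 - 3.6665 = -2.5616


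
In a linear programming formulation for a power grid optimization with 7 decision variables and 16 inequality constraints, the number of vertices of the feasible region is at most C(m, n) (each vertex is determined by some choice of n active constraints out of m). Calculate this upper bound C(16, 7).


Each vertex corresponds to some choice of n active constraints out of m, so the number of vertices is at most C(m, n) = m! / (n!(m-n)!).
m = 16, n = 7
Numerator: 16 * 15 * 14 * 13 * 12 * 11 * 10
Denominator: 7! = 5040
C(16, 7) = 11440


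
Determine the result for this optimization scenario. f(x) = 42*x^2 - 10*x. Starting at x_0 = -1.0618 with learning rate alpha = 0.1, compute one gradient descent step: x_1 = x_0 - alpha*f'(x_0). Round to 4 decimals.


We compute the gradient at x_0 and apply the update.
f'(x) = 84*x - 10
f'(-1.0618) = 84*-1.0618 - 10 = -99.1912
x_1 = -1.0618 - 0.1*-99.1912 = 8.8573


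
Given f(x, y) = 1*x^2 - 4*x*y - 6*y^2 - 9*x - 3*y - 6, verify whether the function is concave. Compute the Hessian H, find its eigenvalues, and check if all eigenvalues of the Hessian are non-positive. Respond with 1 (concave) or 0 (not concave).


The Hessian of f(x,y) = 1*x^2 - 4*x*y - 6*y^2 - 9*x - 3*y - 6 is:
H = [[2, -4], [-4, -12]]
Trace = 2 - 12 = -10
Determinant = 2*-12 - (-4)^2 = -40
Discriminant = (-10)^2 - 4*-40 = 260.0
Eigenvalues: lambda_1 = -13.0623, lambda_2 = 3.0623
The function is not concave.

0


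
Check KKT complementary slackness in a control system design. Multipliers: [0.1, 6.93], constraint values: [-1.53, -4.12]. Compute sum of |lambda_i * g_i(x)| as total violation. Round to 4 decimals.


KKT complementary slackness check:
lambda_1 * g_1 = 0.1 * -1.53 = -0.153
lambda_2 * g_2 = 6.93 * -4.12 = -28.5516
Total violation = 0.153 + 28.5516 = 28.7046


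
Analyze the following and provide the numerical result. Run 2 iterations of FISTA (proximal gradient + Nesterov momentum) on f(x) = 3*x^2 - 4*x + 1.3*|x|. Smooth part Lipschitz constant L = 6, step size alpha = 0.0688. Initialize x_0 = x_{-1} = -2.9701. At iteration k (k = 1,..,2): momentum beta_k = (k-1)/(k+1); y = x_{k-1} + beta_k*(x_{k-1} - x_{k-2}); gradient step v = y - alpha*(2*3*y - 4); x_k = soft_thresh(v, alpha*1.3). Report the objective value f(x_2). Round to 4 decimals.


FISTA on f(x) = 3*x^2 - 4*x + 1.3*|x|
L = 6, alpha = 0.0688
Iteration 1: beta = 0.0, y = -2.9701 + 0.0*(-2.9701 + 2.9701) = -2.9701
  grad(y) = -21.8206, v = y - alpha*grad = -1.4688
  prox(v) = soft_thresh(-1.4688, 0.0894) = -1.3794
Iteration 2: beta = 0.3333, y = -1.3794 + 0.3333*(-1.3794 + 2.9701) = -0.8492
  grad(y) = -9.095, v = y - alpha*grad = -0.2234
  prox(v) = soft_thresh(-0.2234, 0.0894) = -0.134
f(x_2) = 3*(-0.134)^2 - 4*(-0.134) + 1.3*|-0.134| = 0.764


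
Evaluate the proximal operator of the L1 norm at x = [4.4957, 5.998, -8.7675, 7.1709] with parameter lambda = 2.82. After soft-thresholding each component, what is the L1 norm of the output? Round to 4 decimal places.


Soft-thresholding with lambda = 2.82:
prox(4.4957) = sign(4.4957)*max(|4.4957| - 2.82, 0) = 1.6757
prox(5.998) = sign(5.998)*max(|5.998| - 2.82, 0) = 3.178
prox(-8.7675) = sign(-8.7675)*max(|-8.7675| - 2.82, 0) = -5.9475
prox(7.1709) = sign(7.1709)*max(|7.1709| - 2.82, 0) = 4.3509
prox(x) = [1.6757, 3.178, -5.9475, 4.3509]
||prox(x)||_1 = 1.6757 + 3.178 + 5.9475 + 4.3509 = 15.1521


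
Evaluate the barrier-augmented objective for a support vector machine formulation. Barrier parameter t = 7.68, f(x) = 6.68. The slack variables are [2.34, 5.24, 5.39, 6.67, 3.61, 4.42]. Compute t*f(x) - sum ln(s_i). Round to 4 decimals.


Step 1: Compute log-barrier.
ln values: [0.8502, 1.6563, 1.6845, 1.8976, 1.2837, 1.4861]
phi = -(0.8502 + 1.6563 + 1.6845 + 1.8976 + 1.2837 + 1.4861) = -8.8585
Step 2: Compute augmented objective.
t*f(x) = 7.68*6.68 = 51.3024
Total = 51.3024 - 8.8585 = 42.4439


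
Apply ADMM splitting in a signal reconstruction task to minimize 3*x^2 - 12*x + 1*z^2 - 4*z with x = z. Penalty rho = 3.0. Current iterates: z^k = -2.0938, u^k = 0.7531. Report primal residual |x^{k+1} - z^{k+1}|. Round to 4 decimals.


ADMM iteration with rho = 3.0, z^k = -2.0938, u^k = 0.7531
Step 1: x-update.
Minimize 3*x^2 - 12*x + (3.0/2)*(x + 2.0938 + 0.7531)^2
FOC: (2*3 + 3.0)*x = 12 + 3.0*(-2.0938 - 0.7531)
x^{k+1} = 0.3844
Step 2: z-update.
Minimize 1*z^2 - 4*z + (3.0/2)*(0.3844 - z + 0.7531)^2
FOC: (2*1 + 3.0)*z = 4 + 3.0*(0.3844 + 0.7531)
z^{k+1} = 1.4825
Step 3: u-update.
u^{k+1} = 0.7531 + 0.3844 - 1.4825 = -0.345
Step 4: Primal residual = |0.3844 - 1.4825| = 1.0981


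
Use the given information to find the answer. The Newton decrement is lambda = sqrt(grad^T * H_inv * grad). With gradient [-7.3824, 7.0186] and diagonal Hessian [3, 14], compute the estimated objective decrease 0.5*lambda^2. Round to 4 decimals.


Step 1: H is diagonal, so H^(-1) * g = [-2.4608, 0.5013].
Step 2: g^T H^(-1) g = sum_i g_i^2 / H_ii
  = (-7.3824)^2/3 + (7.0186)^2/14
  = 18.1666 + 3.5186 = 21.6852
Step 3: Objective decrease = 0.5 * g^T H^(-1) g = 10.8426


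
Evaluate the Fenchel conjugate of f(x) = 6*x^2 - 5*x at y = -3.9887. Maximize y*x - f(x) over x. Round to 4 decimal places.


f*(y) = sup_x {y*x - a*x^2 - b*x} = sup_x {(y-b)*x - a*x^2}
FOC: (y - b) - 2a*x = 0 => x* = (y - b)/(2a)
x* = (-3.9887 + 5)/(2*6) = 0.0843
f*(-3.9887) = (y-b)^2/(4a) = (-3.9887 + 5)^2/(4*6)
= 1.0227/24 = 0.0426


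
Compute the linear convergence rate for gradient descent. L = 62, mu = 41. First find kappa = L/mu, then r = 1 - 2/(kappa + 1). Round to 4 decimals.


Step 1: Compute the condition number.
kappa = L/mu = 62/41 = 1.5122
Step 2: Compute the convergence rate.
r = 1 - 2/(kappa + 1) = 1 - 2*mu/(L + mu) = (L - mu)/(L + mu) = 21/103 = 0.2039


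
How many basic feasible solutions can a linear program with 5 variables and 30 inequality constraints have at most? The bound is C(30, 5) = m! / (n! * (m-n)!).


Each vertex corresponds to some choice of n active constraints out of m, so the number of vertices is at most C(m, n) = m! / (n!(m-n)!).
m = 30, n = 5
Numerator: 30 * 29 * 28 * 27 * 26
Denominator: 5! = 120
C(30, 5) = 142506


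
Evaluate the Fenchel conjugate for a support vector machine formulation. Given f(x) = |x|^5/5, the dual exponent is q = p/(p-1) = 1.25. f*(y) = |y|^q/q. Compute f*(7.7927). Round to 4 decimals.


The conjugate exponent q satisfies 1/p + 1/q = 1.
p = 5, so q = 5/(5 - 1) = 1.25
|y|^q = 7.7927^1.25 = 13.02
f*(7.7927) = 13.02 / 1.25 = 10.416


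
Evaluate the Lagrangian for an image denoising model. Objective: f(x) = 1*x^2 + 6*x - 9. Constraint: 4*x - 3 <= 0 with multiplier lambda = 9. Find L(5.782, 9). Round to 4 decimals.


Step 1: Evaluate f(x).
f(5.782) = 1*5.782^2 + 6*5.782 - 9 = 59.1235
Step 2: Evaluate g(x).
g(5.782) = 4*5.782 - 3 = 20.128
Step 3: Compute Lagrangian.
L = 59.1235 + 9*20.128 = 240.2755


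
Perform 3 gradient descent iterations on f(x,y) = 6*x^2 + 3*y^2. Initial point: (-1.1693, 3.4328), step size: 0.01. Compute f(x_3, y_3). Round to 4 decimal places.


Gradient descent on f(x,y) = 6*x^2 + 3*y^2.
Starting point: (-1.1693, 3.4328), alpha = 0.01
Step 1: grad_x = 2*6*-1.1693 = -14.0316, grad_y = 2*3*3.4328 = 20.5968
  x_1 = -1.1693 - 0.01*-14.0316 = -1.029
  y_1 = 3.4328 - 0.01*20.5968 = 3.2268
Step 2: grad_x = 2*6*-1.029 = -12.3478, grad_y = 2*3*3.2268 = 19.361
  x_2 = -1.029 - 0.01*-12.3478 = -0.9055
  y_2 = 3.2268 - 0.01*19.361 = 3.0332
Step 3: grad_x = 2*6*-0.9055 = -10.8661, grad_y = 2*3*3.0332 = 18.1993
  x_3 = -0.9055 - 0.01*-10.8661 = -0.7968
  y_3 = 3.0332 - 0.01*18.1993 = 2.8512
f(-0.7968, 2.8512) = 6*(-0.7968)^2 + 3*2.8512^2 = 28.1983


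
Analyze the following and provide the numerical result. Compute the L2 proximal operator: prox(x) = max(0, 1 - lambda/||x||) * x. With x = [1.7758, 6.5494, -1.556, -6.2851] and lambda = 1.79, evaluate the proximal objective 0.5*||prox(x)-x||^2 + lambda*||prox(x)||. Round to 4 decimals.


Step 1: Compute ||x||.
||x|| = 9.3793
Step 2: Compute scaling factor.
scale = max(0, 1 - 1.79/9.3793) = 0.8092
Step 3: prox(x) = [1.4369, 5.2995, -1.259, -5.0856]
||prox(x)|| = 7.5893
Step 4: Proximal objective.
0.5*||prox-x||^2 = 1.6021
lambda*||prox|| = 13.5848
Total = 15.1869


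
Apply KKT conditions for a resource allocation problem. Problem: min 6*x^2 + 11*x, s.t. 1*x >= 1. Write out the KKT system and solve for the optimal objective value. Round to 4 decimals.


Step 1: Try lambda = 0 (constraint inactive).
x_unc = -11/(2*6) = -0.9167
Check: 1*-0.9167 = -0.9167 < 1 -- violated!
Step 2: Constraint must be active: 1*x = 1
x* = 1/1 = 1.0
lambda = (2*6*1.0 + 11)/1 = 23.0
Step 3: Compute optimal value.
f(x*) = 6*1.0^2 + 11*1.0 = 17.0


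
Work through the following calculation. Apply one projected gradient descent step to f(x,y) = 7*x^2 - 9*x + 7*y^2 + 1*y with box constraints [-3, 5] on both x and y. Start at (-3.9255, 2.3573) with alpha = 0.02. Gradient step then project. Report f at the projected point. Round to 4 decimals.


Step 1: Compute gradient at (-3.9255, 2.3573).
grad_x = 2*7*-3.9255 - 9 = -63.957
grad_y = 2*7*2.3573 + 1 = 34.0022
Step 2: Gradient step.
x_raw = -3.9255 - 0.02*-63.957 = -2.6464
y_raw = 2.3573 - 0.02*34.0022 = 1.6773
Step 3: Project onto [-3, 5].
x_proj = clip(-2.6464) = -2.6464
y_proj = clip(1.6773) = 1.6773
Step 4: Evaluate f.
f(-2.6464, 1.6773) = 94.2094


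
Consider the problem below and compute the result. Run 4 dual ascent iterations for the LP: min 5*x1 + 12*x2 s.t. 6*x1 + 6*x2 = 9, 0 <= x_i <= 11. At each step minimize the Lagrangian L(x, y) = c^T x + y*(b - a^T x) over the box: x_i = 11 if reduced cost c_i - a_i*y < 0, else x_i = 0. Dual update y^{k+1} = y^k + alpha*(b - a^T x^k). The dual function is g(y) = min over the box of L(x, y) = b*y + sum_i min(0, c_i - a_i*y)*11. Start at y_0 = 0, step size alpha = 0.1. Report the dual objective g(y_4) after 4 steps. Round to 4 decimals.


Dual ascent for LP: min 5*x1 + 12*x2, 6*x1 + 6*x2 = 9, 0 <= x_i <= 11
Step 1: y^k = 0.0, reduced costs: (5.0, 12.0)
  x^k = (0.0, 0.0), subgradient = b - a^T x = 9.0
  y^{k+1} = 0.0 + 0.1*9.0 = 0.9
Step 2: y^k = 0.9, reduced costs: (-0.4, 6.6)
  x^k = (11.0, 0.0), subgradient = b - a^T x = -57.0
  y^{k+1} = 0.9 + 0.1*-57.0 = -4.8
Step 3: y^k = -4.8, reduced costs: (33.8, 40.8)
  x^k = (0.0, 0.0), subgradient = b - a^T x = 9.0
  y^{k+1} = -4.8 + 0.1*9.0 = -3.9
Step 4: y^k = -3.9, reduced costs: (28.4, 35.4)
  x^k = (0.0, 0.0), subgradient = b - a^T x = 9.0
  y^{k+1} = -3.9 + 0.1*9.0 = -3.0
Dual objective at y_4 = -3.0: reduced costs (23.0, 30.0), box minimizer x = (0.0, 0.0)
g(y_4) = b*y + (c1 - a1*y)*x1 + (c2 - a2*y)*x2 = 9*(-3.0) + 23.0*0.0 + 30.0*0.0 = -27.0 + 0.0 + 0.0 = -27.0


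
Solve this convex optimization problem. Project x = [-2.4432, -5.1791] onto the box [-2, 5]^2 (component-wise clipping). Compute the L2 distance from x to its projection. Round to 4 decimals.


Project each component onto [-2, 5].
clip(-2.4432) = -2.0, clip(-5.1791) = -2.0
Projection = [-2.0, -2.0]
Squared diffs: [0.1964, 10.1067]
Distance = sqrt(10.3031) = 3.2098


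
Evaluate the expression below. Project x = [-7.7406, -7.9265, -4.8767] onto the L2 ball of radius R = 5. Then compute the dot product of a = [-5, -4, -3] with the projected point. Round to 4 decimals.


Step 1: Compute ||x|| (intermediates to 6 decimals).
||x|| = sqrt((-7.7406)^2 + (-7.9265)^2 + (-4.8767)^2) = 12.104895
Step 2: Project.
Since ||x|| > R, scale = R/||x|| = 5/12.104895 = 0.413056, proj(x) = scale * x
proj(x) = [-3.197301, -3.274088, -2.01435]
Step 3: Dot product.
a^T * proj(x) = -5*(-3.197301) - 4*(-3.274088) - 3*(-2.01435) = 35.1259


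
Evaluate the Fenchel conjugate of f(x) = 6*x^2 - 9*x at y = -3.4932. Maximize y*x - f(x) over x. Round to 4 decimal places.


f*(y) = sup_x {y*x - a*x^2 - b*x} = sup_x {(y-b)*x - a*x^2}
FOC: (y - b) - 2a*x = 0 => x* = (y - b)/(2a)
x* = (-3.4932 + 9)/(2*6) = 0.4589
f*(-3.4932) = (y-b)^2/(4a) = (-3.4932 + 9)^2/(4*6)
= 30.3248/24 = 1.2635


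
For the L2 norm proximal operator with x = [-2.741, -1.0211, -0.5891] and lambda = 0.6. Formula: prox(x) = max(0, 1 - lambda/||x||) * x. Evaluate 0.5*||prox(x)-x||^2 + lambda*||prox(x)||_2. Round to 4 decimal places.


Step 1: Compute ||x||.
||x|| = 2.9838
Step 2: Compute scaling factor.
scale = max(0, 1 - 0.6/2.9838) = 0.7989
Step 3: prox(x) = [-2.1898, -0.8158, -0.4706]
||prox(x)|| = 2.3838
Step 4: Proximal objective.
0.5*||prox-x||^2 = 0.18
lambda*||prox|| = 1.4303
Total = 1.6103


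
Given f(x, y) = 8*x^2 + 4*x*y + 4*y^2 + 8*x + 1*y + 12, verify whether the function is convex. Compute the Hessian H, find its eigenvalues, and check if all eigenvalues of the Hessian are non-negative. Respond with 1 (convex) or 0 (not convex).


The Hessian of f(x,y) = 8*x^2 + 4*x*y + 4*y^2 + 8*x + 1*y + 12 is:
H = [[16, 4], [4, 8]]
Trace = 16 + 8 = 24
Determinant = 16*8 - (4)^2 = 112
Discriminant = (24)^2 - 4*112 = 128.0
Eigenvalues: lambda_1 = 6.3431, lambda_2 = 17.6569
The function is convex.

1


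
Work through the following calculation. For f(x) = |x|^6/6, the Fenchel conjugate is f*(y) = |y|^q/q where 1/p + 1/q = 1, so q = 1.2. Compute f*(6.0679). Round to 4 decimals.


The conjugate exponent q satisfies 1/p + 1/q = 1.
p = 6, so q = 6/(6 - 1) = 1.2
|y|^q = 6.0679^1.2 = 8.7025
f*(6.0679) = 8.7025 / 1.2 = 7.2521


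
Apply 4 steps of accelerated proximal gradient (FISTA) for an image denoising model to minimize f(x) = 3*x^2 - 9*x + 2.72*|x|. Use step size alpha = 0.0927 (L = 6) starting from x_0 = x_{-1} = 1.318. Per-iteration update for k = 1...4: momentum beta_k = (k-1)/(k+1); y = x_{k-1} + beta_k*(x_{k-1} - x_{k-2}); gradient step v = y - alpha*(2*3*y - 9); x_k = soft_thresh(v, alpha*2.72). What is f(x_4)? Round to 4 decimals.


FISTA on f(x) = 3*x^2 - 9*x + 2.72*|x|
L = 6, alpha = 0.0927
Iteration 1: beta = 0.0, y = 1.318 + 0.0*(1.318 - 1.318) = 1.318
  grad(y) = -1.092, v = y - alpha*grad = 1.4192
  prox(v) = soft_thresh(1.4192, 0.2521) = 1.1671
Iteration 2: beta = 0.3333, y = 1.1671 + 0.3333*(1.1671 - 1.318) = 1.1168
  grad(y) = -2.2993, v = y - alpha*grad = 1.3299
  prox(v) = soft_thresh(1.3299, 0.2521) = 1.0778
Iteration 3: beta = 0.5, y = 1.0778 + 0.5*(1.0778 - 1.1671) = 1.0331
  grad(y) = -2.8012, v = y - alpha*grad = 1.2928
  prox(v) = soft_thresh(1.2928, 0.2521) = 1.0407
Iteration 4: beta = 0.6, y = 1.0407 + 0.6*(1.0407 - 1.0778) = 1.0184
  grad(y) = -2.8897, v = y - alpha*grad = 1.2863
  prox(v) = soft_thresh(1.2863, 0.2521) = 1.0341
f(x_4) = 3*1.0341^2 - 9*1.0341 + 2.72*|1.0341| = -3.2861


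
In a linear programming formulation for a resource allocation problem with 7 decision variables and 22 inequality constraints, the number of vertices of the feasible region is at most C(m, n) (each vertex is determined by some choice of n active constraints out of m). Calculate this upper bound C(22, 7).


Each vertex corresponds to some choice of n active constraints out of m, so the number of vertices is at most C(m, n) = m! / (n!(m-n)!).
m = 22, n = 7
Numerator: 22 * 21 * 20 * 19 * 18 * 17 * 16
Denominator: 7! = 5040
C(22, 7) = 170544


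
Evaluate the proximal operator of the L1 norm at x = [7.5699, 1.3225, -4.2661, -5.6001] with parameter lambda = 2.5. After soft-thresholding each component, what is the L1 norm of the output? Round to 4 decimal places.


Soft-thresholding with lambda = 2.5:
prox(7.5699) = sign(7.5699)*max(|7.5699| - 2.5, 0) = 5.0699
prox(1.3225) = sign(1.3225)*max(|1.3225| - 2.5, 0) = 0.0
prox(-4.2661) = sign(-4.2661)*max(|-4.2661| - 2.5, 0) = -1.7661
prox(-5.6001) = sign(-5.6001)*max(|-5.6001| - 2.5, 0) = -3.1001
prox(x) = [5.0699, 0.0, -1.7661, -3.1001]
||prox(x)||_1 = 5.0699 + 0.0 + 1.7661 + 3.1001 = 9.9361


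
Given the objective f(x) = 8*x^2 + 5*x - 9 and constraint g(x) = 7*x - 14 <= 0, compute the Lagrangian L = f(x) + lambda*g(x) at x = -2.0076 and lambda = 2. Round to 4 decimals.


Step 1: Evaluate f(x).
f(-2.0076) = 8*(-2.0076)^2 + 5*(-2.0076) - 9 = 13.2057
Step 2: Evaluate g(x).
g(-2.0076) = 7*-2.0076 - 14 = -28.0532
Step 3: Compute Lagrangian.
L = 13.2057 + 2*-28.0532 = -42.9007


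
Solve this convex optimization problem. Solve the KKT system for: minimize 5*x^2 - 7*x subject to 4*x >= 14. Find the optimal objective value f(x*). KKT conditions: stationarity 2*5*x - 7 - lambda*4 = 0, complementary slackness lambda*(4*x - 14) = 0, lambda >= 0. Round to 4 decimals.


Step 1: Try lambda = 0 (constraint inactive).
x_unc = 7/(2*5) = 0.7
Check: 4*0.7 = 2.8 < 14 -- violated!
Step 2: Constraint must be active: 4*x = 14
x* = 14/4 = 3.5
lambda = (2*5*3.5 - 7)/4 = 7.0
Step 3: Compute optimal value.
f(x*) = 5*3.5^2 - 7*3.5 = 36.75


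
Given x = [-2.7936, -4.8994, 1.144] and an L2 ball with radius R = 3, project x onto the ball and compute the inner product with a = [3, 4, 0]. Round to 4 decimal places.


Step 1: Compute ||x|| (intermediates to 6 decimals).
||x|| = sqrt((-2.7936)^2 + (-4.8994)^2 + 1.144^2) = 5.754742
Step 2: Project.
Since ||x|| > R, scale = R/||x|| = 3/5.754742 = 0.521309, proj(x) = scale * x
proj(x) = [-1.456329, -2.554101, 0.596377]
Step 3: Dot product.
a^T * proj(x) = 3*(-1.456329) + 4*(-2.554101) + 0*0.596377 = -14.5854


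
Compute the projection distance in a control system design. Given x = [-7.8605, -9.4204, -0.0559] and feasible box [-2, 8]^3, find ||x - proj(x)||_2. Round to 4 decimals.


Project each component onto [-2, 8].
clip(-7.8605) = -2.0, clip(-9.4204) = -2.0, clip(-0.0559) = -0.0559
Projection = [-2.0, -2.0, -0.0559]
Squared diffs: [34.3455, 55.0623, 0.0]
Distance = sqrt(89.4078) = 9.4556


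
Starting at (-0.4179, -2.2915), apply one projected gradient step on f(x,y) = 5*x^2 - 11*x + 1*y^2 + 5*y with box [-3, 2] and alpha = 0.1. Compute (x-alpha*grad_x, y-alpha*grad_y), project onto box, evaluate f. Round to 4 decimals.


Step 1: Compute gradient at (-0.4179, -2.2915).
grad_x = 2*5*-0.4179 - 11 = -15.179
grad_y = 2*1*-2.2915 + 5 = 0.417
Step 2: Gradient step.
x_raw = -0.4179 - 0.1*-15.179 = 1.1
y_raw = -2.2915 - 0.1*0.417 = -2.3332
Step 3: Project onto [-3, 2].
x_proj = clip(1.1) = 1.1
y_proj = clip(-2.3332) = -2.3332
Step 4: Evaluate f.
f(1.1, -2.3332) = -12.2722


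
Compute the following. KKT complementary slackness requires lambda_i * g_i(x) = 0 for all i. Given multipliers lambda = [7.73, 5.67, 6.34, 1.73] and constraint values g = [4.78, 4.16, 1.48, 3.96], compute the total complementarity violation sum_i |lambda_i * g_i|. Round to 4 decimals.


KKT complementary slackness check:
lambda_1 * g_1 = 7.73 * 4.78 = 36.9494
lambda_2 * g_2 = 5.67 * 4.16 = 23.5872
lambda_3 * g_3 = 6.34 * 1.48 = 9.3832
lambda_4 * g_4 = 1.73 * 3.96 = 6.8508
Total violation = 36.9494 + 23.5872 + 9.3832 + 6.8508 = 76.7706


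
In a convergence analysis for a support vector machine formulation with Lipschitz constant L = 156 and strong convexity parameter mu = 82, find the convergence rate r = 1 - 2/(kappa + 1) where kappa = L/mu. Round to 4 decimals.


Step 1: Compute the condition number.
kappa = L/mu = 156/82 = 1.9024
Step 2: Compute the convergence rate.
r = 1 - 2/(kappa + 1) = 1 - 2*mu/(L + mu) = (L - mu)/(L + mu) = 74/238 = 0.3109


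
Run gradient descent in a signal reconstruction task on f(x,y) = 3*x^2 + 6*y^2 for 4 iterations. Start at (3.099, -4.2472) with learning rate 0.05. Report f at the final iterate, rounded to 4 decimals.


Gradient descent on f(x,y) = 3*x^2 + 6*y^2.
Starting point: (3.099, -4.2472), alpha = 0.05
Step 1: grad_x = 2*3*3.099 = 18.594, grad_y = 2*6*-4.2472 = -50.9664
  x_1 = 3.099 - 0.05*18.594 = 2.1693
  y_1 = -4.2472 - 0.05*-50.9664 = -1.6989
Step 2: grad_x = 2*3*2.1693 = 13.0158, grad_y = 2*6*-1.6989 = -20.3866
  x_2 = 2.1693 - 0.05*13.0158 = 1.5185
  y_2 = -1.6989 - 0.05*-20.3866 = -0.6796
Step 3: grad_x = 2*3*1.5185 = 9.1111, grad_y = 2*6*-0.6796 = -8.1546
  x_3 = 1.5185 - 0.05*9.1111 = 1.063
  y_3 = -0.6796 - 0.05*-8.1546 = -0.2718
Step 4: grad_x = 2*3*1.063 = 6.3777, grad_y = 2*6*-0.2718 = -3.2618
  x_4 = 1.063 - 0.05*6.3777 = 0.7441
  y_4 = -0.2718 - 0.05*-3.2618 = -0.1087
f(0.7441, -0.1087) = 3*0.7441^2 + 6*(-0.1087)^2 = 1.7319


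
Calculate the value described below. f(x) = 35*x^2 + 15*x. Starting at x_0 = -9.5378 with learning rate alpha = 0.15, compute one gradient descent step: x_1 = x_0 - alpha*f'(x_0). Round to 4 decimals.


We compute the gradient at x_0 and apply the update.
f'(x) = 70*x + 15
f'(-9.5378) = 70*-9.5378 + 15 = -652.646
x_1 = -9.5378 - 0.15*-652.646 = 88.3591


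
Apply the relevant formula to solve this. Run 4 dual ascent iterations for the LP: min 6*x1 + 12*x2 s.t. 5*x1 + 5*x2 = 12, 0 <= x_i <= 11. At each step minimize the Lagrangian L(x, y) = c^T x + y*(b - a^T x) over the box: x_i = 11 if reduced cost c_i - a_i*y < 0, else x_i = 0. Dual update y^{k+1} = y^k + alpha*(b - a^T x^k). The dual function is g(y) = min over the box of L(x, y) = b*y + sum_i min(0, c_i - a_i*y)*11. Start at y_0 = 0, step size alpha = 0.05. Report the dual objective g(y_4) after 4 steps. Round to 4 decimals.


Dual ascent for LP: min 6*x1 + 12*x2, 5*x1 + 5*x2 = 12, 0 <= x_i <= 11
Step 1: y^k = 0.0, reduced costs: (6.0, 12.0)
  x^k = (0.0, 0.0), subgradient = b - a^T x = 12.0
  y^{k+1} = 0.0 + 0.05*12.0 = 0.6
Step 2: y^k = 0.6, reduced costs: (3.0, 9.0)
  x^k = (0.0, 0.0), subgradient = b - a^T x = 12.0
  y^{k+1} = 0.6 + 0.05*12.0 = 1.2
Step 3: y^k = 1.2, reduced costs: (0.0, 6.0)
  x^k = (0.0, 0.0), subgradient = b - a^T x = 12.0
  y^{k+1} = 1.2 + 0.05*12.0 = 1.8
Step 4: y^k = 1.8, reduced costs: (-3.0, 3.0)
  x^k = (11.0, 0.0), subgradient = b - a^T x = -43.0
  y^{k+1} = 1.8 + 0.05*-43.0 = -0.35
Dual objective at y_4 = -0.35: reduced costs (7.75, 13.75), box minimizer x = (0.0, 0.0)
g(y_4) = b*y + (c1 - a1*y)*x1 + (c2 - a2*y)*x2 = 12*(-0.35) + 7.75*0.0 + 13.75*0.0 = -4.2 + 0.0 + 0.0 = -4.2


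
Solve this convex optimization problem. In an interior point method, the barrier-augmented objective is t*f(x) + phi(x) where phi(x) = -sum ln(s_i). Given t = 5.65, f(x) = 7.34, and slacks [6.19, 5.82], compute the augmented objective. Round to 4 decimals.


Step 1: Compute log-barrier.
ln values: [1.8229, 1.7613]
phi = -(1.8229 + 1.7613) = -3.5842
Step 2: Compute augmented objective.
t*f(x) = 5.65*7.34 = 41.471
Total = 41.471 - 3.5842 = 37.8868


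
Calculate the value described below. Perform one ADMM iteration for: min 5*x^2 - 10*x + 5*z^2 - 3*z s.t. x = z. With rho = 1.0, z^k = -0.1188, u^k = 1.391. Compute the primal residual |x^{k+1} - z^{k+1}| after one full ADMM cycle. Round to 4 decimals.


ADMM iteration with rho = 1.0, z^k = -0.1188, u^k = 1.391
Step 1: x-update.
Minimize 5*x^2 - 10*x + (1.0/2)*(x + 0.1188 + 1.391)^2
FOC: (2*5 + 1.0)*x = 10 + 1.0*(-0.1188 - 1.391)
x^{k+1} = 0.7718
Step 2: z-update.
Minimize 5*z^2 - 3*z + (1.0/2)*(0.7718 - z + 1.391)^2
FOC: (2*5 + 1.0)*z = 3 + 1.0*(0.7718 + 1.391)
z^{k+1} = 0.4693
Step 3: u-update.
u^{k+1} = 1.391 + 0.7718 - 0.4693 = 1.6935
Step 4: Primal residual = |0.7718 - 0.4693| = 0.3025


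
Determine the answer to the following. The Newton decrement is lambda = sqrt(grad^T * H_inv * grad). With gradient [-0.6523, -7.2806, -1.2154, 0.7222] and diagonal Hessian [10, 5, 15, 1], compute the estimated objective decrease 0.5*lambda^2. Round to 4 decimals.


Step 1: H is diagonal, so H^(-1) * g = [-0.0652, -1.4561, -0.081, 0.7222].
Step 2: g^T H^(-1) g = sum_i g_i^2 / H_ii
  = (-0.6523)^2/10 + (-7.2806)^2/5 + (-1.2154)^2/15 + (0.7222)^2/1
  = 0.0425 + 10.6014 + 0.0985 + 0.5216 = 11.264
Step 3: Objective decrease = 0.5 * g^T H^(-1) g = 5.632


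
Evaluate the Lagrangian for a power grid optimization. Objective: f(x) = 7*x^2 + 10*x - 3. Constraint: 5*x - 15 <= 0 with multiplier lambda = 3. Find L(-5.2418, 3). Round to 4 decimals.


Step 1: Evaluate f(x).
f(-5.2418) = 7*(-5.2418)^2 + 10*(-5.2418) - 3 = 136.9173
Step 2: Evaluate g(x).
g(-5.2418) = 5*-5.2418 - 15 = -41.209
Step 3: Compute Lagrangian.
L = 136.9173 + 3*-41.209 = 13.2903


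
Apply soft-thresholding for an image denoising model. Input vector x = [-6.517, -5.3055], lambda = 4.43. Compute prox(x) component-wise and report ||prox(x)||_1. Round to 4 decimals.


Soft-thresholding with lambda = 4.43:
prox(-6.517) = sign(-6.517)*max(|-6.517| - 4.43, 0) = -2.087
prox(-5.3055) = sign(-5.3055)*max(|-5.3055| - 4.43, 0) = -0.8755
prox(x) = [-2.087, -0.8755]
||prox(x)||_1 = 2.087 + 0.8755 = 2.9625


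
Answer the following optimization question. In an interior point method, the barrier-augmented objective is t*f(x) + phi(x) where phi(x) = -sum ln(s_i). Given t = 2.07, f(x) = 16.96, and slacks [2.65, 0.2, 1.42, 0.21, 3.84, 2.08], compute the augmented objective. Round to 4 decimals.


Step 1: Compute log-barrier.
ln values: [0.9746, -1.6094, 0.3507, -1.5606, 1.3455, 0.7324]
phi = -(0.9746 - 1.6094 + 0.3507 - 1.5606 + 1.3455 + 0.7324) = -0.233
Step 2: Compute augmented objective.
t*f(x) = 2.07*16.96 = 35.1072
Total = 35.1072 - 0.233 = 34.8742


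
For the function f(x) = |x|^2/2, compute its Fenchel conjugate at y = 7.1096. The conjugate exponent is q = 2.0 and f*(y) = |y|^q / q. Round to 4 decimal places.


The conjugate exponent q satisfies 1/p + 1/q = 1.
p = 2, so q = 2/(2 - 1) = 2.0
|y|^q = 7.1096^2.0 = 50.5464
f*(7.1096) = 50.5464 / 2.0 = 25.2732


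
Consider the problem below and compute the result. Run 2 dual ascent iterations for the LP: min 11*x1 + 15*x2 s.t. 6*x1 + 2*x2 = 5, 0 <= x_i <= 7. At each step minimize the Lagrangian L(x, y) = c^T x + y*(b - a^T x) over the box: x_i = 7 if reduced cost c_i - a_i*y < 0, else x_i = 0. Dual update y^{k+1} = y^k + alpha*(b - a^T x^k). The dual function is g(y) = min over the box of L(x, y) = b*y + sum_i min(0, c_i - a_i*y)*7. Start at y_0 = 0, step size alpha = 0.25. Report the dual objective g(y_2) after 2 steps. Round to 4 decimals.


Dual ascent for LP: min 11*x1 + 15*x2, 6*x1 + 2*x2 = 5, 0 <= x_i <= 7
Step 1: y^k = 0.0, reduced costs: (11.0, 15.0)
  x^k = (0.0, 0.0), subgradient = b - a^T x = 5.0
  y^{k+1} = 0.0 + 0.25*5.0 = 1.25
Step 2: y^k = 1.25, reduced costs: (3.5, 12.5)
  x^k = (0.0, 0.0), subgradient = b - a^T x = 5.0
  y^{k+1} = 1.25 + 0.25*5.0 = 2.5
Dual objective at y_2 = 2.5: reduced costs (-4.0, 10.0), box minimizer x = (7.0, 0.0)
g(y_2) = b*y + (c1 - a1*y)*x1 + (c2 - a2*y)*x2 = 5*2.5 + (-4.0)*7.0 + 10.0*0.0 = 12.5 - 28.0 + 0.0 = -15.5


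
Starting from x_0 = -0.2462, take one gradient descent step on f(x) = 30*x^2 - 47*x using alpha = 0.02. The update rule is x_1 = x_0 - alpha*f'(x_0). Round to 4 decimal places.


We compute the gradient at x_0 and apply the update.
f'(x) = 60*x - 47
f'(-0.2462) = 60*-0.2462 - 47 = -61.772
x_1 = -0.2462 - 0.02*-61.772 = 0.9892


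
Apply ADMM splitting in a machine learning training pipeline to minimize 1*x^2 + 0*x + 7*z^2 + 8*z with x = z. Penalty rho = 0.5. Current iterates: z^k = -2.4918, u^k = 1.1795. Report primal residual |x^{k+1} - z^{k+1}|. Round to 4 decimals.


ADMM iteration with rho = 0.5, z^k = -2.4918, u^k = 1.1795
Step 1: x-update.
Minimize 1*x^2 + 0*x + (0.5/2)*(x + 2.4918 + 1.1795)^2
FOC: (2*1 + 0.5)*x = 0 + 0.5*(-2.4918 - 1.1795)
x^{k+1} = -0.7343
Step 2: z-update.
Minimize 7*z^2 + 8*z + (0.5/2)*(-0.7343 - z + 1.1795)^2
FOC: (2*7 + 0.5)*z = -8 + 0.5*(-0.7343 + 1.1795)
z^{k+1} = -0.5364
Step 3: u-update.
u^{k+1} = 1.1795 - 0.7343 + 0.5364 = 0.9816
Step 4: Primal residual = |-0.7343 + 0.5364| = 0.1979


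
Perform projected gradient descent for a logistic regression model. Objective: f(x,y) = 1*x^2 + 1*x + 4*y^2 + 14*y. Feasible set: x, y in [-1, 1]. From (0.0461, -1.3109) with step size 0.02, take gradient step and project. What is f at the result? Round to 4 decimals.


Step 1: Compute gradient at (0.0461, -1.3109).
grad_x = 2*1*0.0461 + 1 = 1.0922
grad_y = 2*4*-1.3109 + 14 = 3.5128
Step 2: Gradient step.
x_raw = 0.0461 - 0.02*1.0922 = 0.0243
y_raw = -1.3109 - 0.02*3.5128 = -1.3812
Step 3: Project onto [-1, 1].
x_proj = clip(0.0243) = 0.0243
y_proj = clip(-1.3812) = -1.0
Step 4: Evaluate f.
f(0.0243, -1.0) = -9.9752


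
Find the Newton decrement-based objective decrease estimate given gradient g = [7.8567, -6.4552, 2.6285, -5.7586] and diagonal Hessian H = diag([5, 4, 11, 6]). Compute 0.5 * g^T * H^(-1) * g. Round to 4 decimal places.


Step 1: H is diagonal, so H^(-1) * g = [1.5713, -1.6138, 0.239, -0.9598].
Step 2: g^T H^(-1) g = sum_i g_i^2 / H_ii
  = (7.8567)^2/5 + (-6.4552)^2/4 + (2.6285)^2/11 + (-5.7586)^2/6
  = 12.3455 + 10.4174 + 0.6281 + 5.5269 = 28.918
Step 3: Objective decrease = 0.5 * g^T H^(-1) g = 14.459


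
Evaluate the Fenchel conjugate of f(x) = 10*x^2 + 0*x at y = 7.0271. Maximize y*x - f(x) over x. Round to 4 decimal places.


f*(y) = sup_x {y*x - a*x^2 - b*x} = sup_x {(y-b)*x - a*x^2}
FOC: (y - b) - 2a*x = 0 => x* = (y - b)/(2a)
x* = (7.0271 - 0)/(2*10) = 0.3514
f*(7.0271) = (y-b)^2/(4a) = (7.0271 - 0)^2/(4*10)
= 49.3801/40 = 1.2345


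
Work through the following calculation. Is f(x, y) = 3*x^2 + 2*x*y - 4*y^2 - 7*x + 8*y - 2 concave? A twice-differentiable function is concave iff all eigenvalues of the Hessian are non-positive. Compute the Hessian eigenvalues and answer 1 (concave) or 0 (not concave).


The Hessian of f(x,y) = 3*x^2 + 2*x*y - 4*y^2 - 7*x + 8*y - 2 is:
H = [[6, 2], [2, -8]]
Trace = 6 - 8 = -2
Determinant = 6*-8 - (2)^2 = -52
Discriminant = (-2)^2 - 4*-52 = 212.0
Eigenvalues: lambda_1 = -8.2801, lambda_2 = 6.2801
The function is not concave.

0


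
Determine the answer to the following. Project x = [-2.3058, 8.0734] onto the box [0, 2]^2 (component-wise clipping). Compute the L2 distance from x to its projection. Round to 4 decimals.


Project each component onto [0, 2].
clip(-2.3058) = 0.0, clip(8.0734) = 2.0
Projection = [0.0, 2.0]
Squared diffs: [5.3167, 36.8862]
Distance = sqrt(42.2029) = 6.4964


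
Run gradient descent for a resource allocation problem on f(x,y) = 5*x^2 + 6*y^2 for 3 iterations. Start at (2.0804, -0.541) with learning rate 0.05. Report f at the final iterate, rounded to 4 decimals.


Gradient descent on f(x,y) = 5*x^2 + 6*y^2.
Starting point: (2.0804, -0.541), alpha = 0.05
Step 1: grad_x = 2*5*2.0804 = 20.804, grad_y = 2*6*-0.541 = -6.492
  x_1 = 2.0804 - 0.05*20.804 = 1.0402
  y_1 = -0.541 - 0.05*-6.492 = -0.2164
Step 2: grad_x = 2*5*1.0402 = 10.402, grad_y = 2*6*-0.2164 = -2.5968
  x_2 = 1.0402 - 0.05*10.402 = 0.5201
  y_2 = -0.2164 - 0.05*-2.5968 = -0.0866
Step 3: grad_x = 2*5*0.5201 = 5.201, grad_y = 2*6*-0.0866 = -1.0387
  x_3 = 0.5201 - 0.05*5.201 = 0.2601
  y_3 = -0.0866 - 0.05*-1.0387 = -0.0346
f(0.2601, -0.0346) = 5*0.2601^2 + 6*(-0.0346)^2 = 0.3453


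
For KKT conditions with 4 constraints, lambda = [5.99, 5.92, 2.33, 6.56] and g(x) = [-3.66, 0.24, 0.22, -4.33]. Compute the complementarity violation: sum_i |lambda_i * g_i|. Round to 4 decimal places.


KKT complementary slackness check:
lambda_1 * g_1 = 5.99 * -3.66 = -21.9234
lambda_2 * g_2 = 5.92 * 0.24 = 1.4208
lambda_3 * g_3 = 2.33 * 0.22 = 0.5126
lambda_4 * g_4 = 6.56 * -4.33 = -28.4048
Total violation = 21.9234 + 1.4208 + 0.5126 + 28.4048 = 52.2616


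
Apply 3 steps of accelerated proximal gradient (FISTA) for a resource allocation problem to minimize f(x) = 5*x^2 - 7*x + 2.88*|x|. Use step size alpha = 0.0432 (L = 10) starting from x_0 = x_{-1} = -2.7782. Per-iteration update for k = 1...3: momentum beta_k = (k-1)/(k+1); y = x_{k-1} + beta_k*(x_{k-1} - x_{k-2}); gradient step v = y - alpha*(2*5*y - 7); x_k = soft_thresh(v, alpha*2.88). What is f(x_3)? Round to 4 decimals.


FISTA on f(x) = 5*x^2 - 7*x + 2.88*|x|
L = 10, alpha = 0.0432
Iteration 1: beta = 0.0, y = -2.7782 + 0.0*(-2.7782 + 2.7782) = -2.7782
  grad(y) = -34.782, v = y - alpha*grad = -1.2756
  prox(v) = soft_thresh(-1.2756, 0.1244) = -1.1512
Iteration 2: beta = 0.3333, y = -1.1512 + 0.3333*(-1.1512 + 2.7782) = -0.6089
  grad(y) = -13.0887, v = y - alpha*grad = -0.0434
  prox(v) = soft_thresh(-0.0434, 0.1244) = 0.0
Iteration 3: beta = 0.5, y = 0.0 + 0.5*(0.0 + 1.1512) = 0.5756
  grad(y) = -1.244, v = y - alpha*grad = 0.6293
  prox(v) = soft_thresh(0.6293, 0.1244) = 0.5049
f(x_3) = 5*0.5049^2 - 7*0.5049 + 2.88*|0.5049| = -0.8055
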